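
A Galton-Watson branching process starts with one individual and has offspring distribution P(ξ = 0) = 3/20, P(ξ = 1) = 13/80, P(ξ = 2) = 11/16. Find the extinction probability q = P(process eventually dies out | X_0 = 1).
q = 12/55

The pgf is f(s) = 3/20 + 13/80·s + 11/16·s². The extinction probability q is the smallest fixed point of f in [0, 1]. Setting s = f(s):
  11/16·s² + (13/80 − 1)·s + 3/20 = 0
  11/16·s² − (3/20 + 11/16)·s + 3/20 = 0
which factors as (s − 1)·(11/16·s − 3/20) = 0, giving roots s = 1 and s = (3/20)/(11/16) = 12/55.
Mean offspring μ = 13/80 + 2·11/16 = 123/80 > 1 (supercritical), so q < 1. The extinction probability is the smaller root: q = (3/20)/(11/16) = 12/55.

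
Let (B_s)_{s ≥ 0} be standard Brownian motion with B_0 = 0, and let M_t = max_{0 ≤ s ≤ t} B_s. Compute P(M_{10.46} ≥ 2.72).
P(M_{10.46} ≥ 2.72) = 2·P(B_{10.46} ≥ 2.72) = 2(1 − Φ(2.72/√10.46)) ≈ 0.4003

By the reflection principle for Brownian motion, P(M_t ≥ a) = 2 · P(B_t ≥ a) for a ≥ 0. Since B_t ~ N(0, t), P(B_t ≥ 2.72) = 1 − Φ(2.72/√t) = 1 − Φ(2.72/√10.46) = 1 − Φ(0.8410). So
  P(M_{10.46} ≥ 2.72) = 2(1 − Φ(0.8410)) ≈ 0.4003.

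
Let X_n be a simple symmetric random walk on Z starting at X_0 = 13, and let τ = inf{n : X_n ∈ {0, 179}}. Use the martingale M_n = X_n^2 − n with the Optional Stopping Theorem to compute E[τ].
E[τ] = 2158

M_n = X_n^2 − n is a martingale (since E[X_{n+1}^2 | F_n] = X_n^2 + 1). By OST (τ has finite mean in a bounded region), E[M_τ] = E[M_0] = X_0^2 − 0 = 13^2 = 169. Also E[M_τ] = E[X_τ^2] − E[τ]. The walk exits at 0 or 179, with P(hit 179 first) = 13/179, so E[X_τ^2] = 179^2 · 13/179 + 0 = 2327. Thus E[τ] = E[X_τ^2] − E[M_τ] = 2327 − 169 = 2158 = 13(179 − 13) = 2158.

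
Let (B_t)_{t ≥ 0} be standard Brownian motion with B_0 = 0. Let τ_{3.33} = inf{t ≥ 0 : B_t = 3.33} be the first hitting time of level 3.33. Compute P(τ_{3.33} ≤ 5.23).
P(τ_{3.33} ≤ 5.23) = 2(1 − Φ(3.33/√5.23)) = 2(1 − Φ(1.4561)) ≈ 0.1454

By the reflection principle for standard BM, P(τ_b ≤ t) = 2 · P(B_t ≥ b). Since B_t ~ N(0, t), P(B_t ≥ 3.33) = 1 − Φ(3.33/√t) = 1 − Φ(3.33/√5.23) = 1 − Φ(1.4561) ≈ 0.07268. Doubling: P(τ_{3.33} ≤ 5.23) ≈ 2 · 0.07268 = 0.14536 ≈ 0.1454.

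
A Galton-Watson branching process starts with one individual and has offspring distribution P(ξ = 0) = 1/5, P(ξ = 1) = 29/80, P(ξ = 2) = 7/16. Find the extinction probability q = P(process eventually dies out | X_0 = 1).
q = 16/35

The pgf is f(s) = 1/5 + 29/80·s + 7/16·s². The extinction probability q is the smallest fixed point of f in [0, 1]. Setting s = f(s):
  7/16·s² + (29/80 − 1)·s + 1/5 = 0
  7/16·s² − (1/5 + 7/16)·s + 1/5 = 0
which factors as (s − 1)·(7/16·s − 1/5) = 0, giving roots s = 1 and s = (1/5)/(7/16) = 16/35.
Mean offspring μ = 29/80 + 2·7/16 = 99/80 > 1 (supercritical), so q < 1. The extinction probability is the smaller root: q = (1/5)/(7/16) = 16/35.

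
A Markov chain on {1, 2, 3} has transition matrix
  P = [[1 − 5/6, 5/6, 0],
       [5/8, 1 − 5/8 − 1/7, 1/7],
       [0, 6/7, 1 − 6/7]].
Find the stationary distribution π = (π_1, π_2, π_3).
π = (9/23, 12/23, 2/23)

This is a birth-death chain on three states, which satisfies detailed balance: π_1 · P_{12} = π_2 · P_{21} and π_2 · P_{23} = π_3 · P_{32}.
From π_1 · 5/6 = π_2 · 5/8: π_2/π_1 = (5/6)/(5/8) = 4/3.
From π_2 · 1/7 = π_3 · 6/7: π_3/π_2 = (1/7)/(6/7) = 1/6.
Take π_1 proportional to 1; then unnormalized π = (1, 4/3, 2/9). Normalize by dividing by the sum 23/9:
  π = (9/23, 12/23, 2/23).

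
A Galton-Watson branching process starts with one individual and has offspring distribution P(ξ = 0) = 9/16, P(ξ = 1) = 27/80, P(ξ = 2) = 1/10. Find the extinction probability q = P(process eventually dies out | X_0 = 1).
q = 1

Mean offspring μ = 0·9/16 + 1·27/80 + 2·1/10 = 43/80 ≤ 1. For μ ≤ 1 with offspring not concentrated at 1, the Galton-Watson process goes extinct almost surely, so q = 1.
(Algebraic check: The pgf is f(s) = 9/16 + 27/80·s + 1/10·s². The extinction probability q is the smallest fixed point of f in [0, 1]. Setting s = f(s):
  1/10·s² + (27/80 − 1)·s + 9/16 = 0
  1/10·s² − (9/16 + 1/10)·s + 9/16 = 0
which factors as (s − 1)·(1/10·s − 9/16) = 0, giving roots s = 1 and s = (9/16)/(1/10) = 45/8. Since 45/8 ≥ 1, the smallest root in [0, 1] is s = 1.)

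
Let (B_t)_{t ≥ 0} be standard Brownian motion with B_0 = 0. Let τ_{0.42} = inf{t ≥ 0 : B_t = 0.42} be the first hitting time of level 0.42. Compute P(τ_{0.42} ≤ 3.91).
P(τ_{0.42} ≤ 3.91) = 2(1 − Φ(0.42/√3.91)) = 2(1 − Φ(0.2124)) ≈ 0.8318

By the reflection principle for standard BM, P(τ_b ≤ t) = 2 · P(B_t ≥ b). Since B_t ~ N(0, t), P(B_t ≥ 0.42) = 1 − Φ(0.42/√t) = 1 − Φ(0.42/√3.91) = 1 − Φ(0.2124) ≈ 0.41590. Doubling: P(τ_{0.42} ≤ 3.91) ≈ 2 · 0.41590 = 0.83180 ≈ 0.8318.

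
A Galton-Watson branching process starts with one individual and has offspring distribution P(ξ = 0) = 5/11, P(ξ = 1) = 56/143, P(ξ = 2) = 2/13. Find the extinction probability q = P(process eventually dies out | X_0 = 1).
q = 1

Mean offspring μ = 0·5/11 + 1·56/143 + 2·2/13 = 100/143 ≤ 1. For μ ≤ 1 with offspring not concentrated at 1, the Galton-Watson process goes extinct almost surely, so q = 1.
(Algebraic check: The pgf is f(s) = 5/11 + 56/143·s + 2/13·s². The extinction probability q is the smallest fixed point of f in [0, 1]. Setting s = f(s):
  2/13·s² + (56/143 − 1)·s + 5/11 = 0
  2/13·s² − (5/11 + 2/13)·s + 5/11 = 0
which factors as (s − 1)·(2/13·s − 5/11) = 0, giving roots s = 1 and s = (5/11)/(2/13) = 65/22. Since 65/22 ≥ 1, the smallest root in [0, 1] is s = 1.)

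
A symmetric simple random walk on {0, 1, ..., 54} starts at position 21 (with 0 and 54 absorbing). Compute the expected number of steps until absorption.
E[τ | X_0 = 21] = 693

Let v_k = E[τ | X_0 = k]. Boundary: v_0 = v_54 = 0. Recurrence: v_k = 1 + (v_{k-1} + v_{k+1})/2 for 1 ≤ k ≤ 53. The particular solution to v_k − (v_{k-1} + v_{k+1})/2 = 1 is v_k = −k^2. Adding homogeneous solution A + B k and matching boundaries gives v_k = k (54 − k). Substituting k = 21: v_21 = 21 · 33 = 693.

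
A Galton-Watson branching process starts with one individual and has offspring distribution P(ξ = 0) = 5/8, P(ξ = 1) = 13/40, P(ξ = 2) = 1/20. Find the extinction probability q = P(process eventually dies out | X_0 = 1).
q = 1

Mean offspring μ = 0·5/8 + 1·13/40 + 2·1/20 = 17/40 ≤ 1. For μ ≤ 1 with offspring not concentrated at 1, the Galton-Watson process goes extinct almost surely, so q = 1.
(Algebraic check: The pgf is f(s) = 5/8 + 13/40·s + 1/20·s². The extinction probability q is the smallest fixed point of f in [0, 1]. Setting s = f(s):
  1/20·s² + (13/40 − 1)·s + 5/8 = 0
  1/20·s² − (5/8 + 1/20)·s + 5/8 = 0
which factors as (s − 1)·(1/20·s − 5/8) = 0, giving roots s = 1 and s = (5/8)/(1/20) = 25/2. Since 25/2 ≥ 1, the smallest root in [0, 1] is s = 1.)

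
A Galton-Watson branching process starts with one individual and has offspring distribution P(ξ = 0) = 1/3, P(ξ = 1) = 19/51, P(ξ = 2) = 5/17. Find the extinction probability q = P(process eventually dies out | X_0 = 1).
q = 1

Mean offspring μ = 0·1/3 + 1·19/51 + 2·5/17 = 49/51 ≤ 1. For μ ≤ 1 with offspring not concentrated at 1, the Galton-Watson process goes extinct almost surely, so q = 1.
(Algebraic check: The pgf is f(s) = 1/3 + 19/51·s + 5/17·s². The extinction probability q is the smallest fixed point of f in [0, 1]. Setting s = f(s):
  5/17·s² + (19/51 − 1)·s + 1/3 = 0
  5/17·s² − (1/3 + 5/17)·s + 1/3 = 0
which factors as (s − 1)·(5/17·s − 1/3) = 0, giving roots s = 1 and s = (1/3)/(5/17) = 17/15. Since 17/15 ≥ 1, the smallest root in [0, 1] is s = 1.)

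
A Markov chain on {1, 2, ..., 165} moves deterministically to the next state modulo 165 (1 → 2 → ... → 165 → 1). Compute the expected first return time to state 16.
E[T_16 | X_0 = 16] = 165

The chain cycles deterministically, so starting at state 16 it returns in exactly 165 steps. Equivalently, the stationary distribution is uniform π_j = 1/165 for every state j, so by Kac's formula E[T_16] = 1/π_16 = 165.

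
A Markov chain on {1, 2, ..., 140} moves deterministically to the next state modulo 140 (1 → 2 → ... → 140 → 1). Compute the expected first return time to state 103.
E[T_103 | X_0 = 103] = 140

The chain cycles deterministically, so starting at state 103 it returns in exactly 140 steps. Equivalently, the stationary distribution is uniform π_j = 1/140 for every state j, so by Kac's formula E[T_103] = 1/π_103 = 140.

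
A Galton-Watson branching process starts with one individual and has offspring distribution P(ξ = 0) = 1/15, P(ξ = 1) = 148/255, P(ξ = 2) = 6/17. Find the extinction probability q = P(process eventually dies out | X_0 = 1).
q = 17/90

The pgf is f(s) = 1/15 + 148/255·s + 6/17·s². The extinction probability q is the smallest fixed point of f in [0, 1]. Setting s = f(s):
  6/17·s² + (148/255 − 1)·s + 1/15 = 0
  6/17·s² − (1/15 + 6/17)·s + 1/15 = 0
which factors as (s − 1)·(6/17·s − 1/15) = 0, giving roots s = 1 and s = (1/15)/(6/17) = 17/90.
Mean offspring μ = 148/255 + 2·6/17 = 328/255 > 1 (supercritical), so q < 1. The extinction probability is the smaller root: q = (1/15)/(6/17) = 17/90.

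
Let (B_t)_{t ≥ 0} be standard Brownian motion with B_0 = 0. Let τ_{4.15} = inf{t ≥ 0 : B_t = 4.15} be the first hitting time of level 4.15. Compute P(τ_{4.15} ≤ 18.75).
P(τ_{4.15} ≤ 18.75) = 2(1 − Φ(4.15/√18.75)) = 2(1 − Φ(0.9584)) ≈ 0.3379

By the reflection principle for standard BM, P(τ_b ≤ t) = 2 · P(B_t ≥ b). Since B_t ~ N(0, t), P(B_t ≥ 4.15) = 1 − Φ(4.15/√t) = 1 − Φ(4.15/√18.75) = 1 − Φ(0.9584) ≈ 0.16893. Doubling: P(τ_{4.15} ≤ 18.75) ≈ 2 · 0.16893 = 0.33786 ≈ 0.3379.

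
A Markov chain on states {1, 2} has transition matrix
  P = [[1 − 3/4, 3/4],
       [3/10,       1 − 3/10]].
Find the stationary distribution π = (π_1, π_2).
π_1 = 2/7, π_2 = 5/7

Solve πP = π with π_1 + π_2 = 1. From πP = π: π_1 · (1 − 3/4) + π_2 · 3/10 = π_1 ⇒ π_2 · 3/10 = π_1 · 3/4 ⇒ π_2/π_1 = (3/4)/(3/10) = 5/2. Together with π_1 + π_2 = 1:
  π_1 = (3/10)/(3/4 + 3/10) = (3/10)/(21/20) = 2/7,
  π_2 = (3/4)/(3/4 + 3/10) = (3/4)/(21/20) = 5/7.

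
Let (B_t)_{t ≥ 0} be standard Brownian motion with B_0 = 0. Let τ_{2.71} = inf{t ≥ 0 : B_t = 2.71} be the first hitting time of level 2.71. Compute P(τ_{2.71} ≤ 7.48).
P(τ_{2.71} ≤ 7.48) = 2(1 − Φ(2.71/√7.48)) = 2(1 − Φ(0.9909)) ≈ 0.3217

By the reflection principle for standard BM, P(τ_b ≤ t) = 2 · P(B_t ≥ b). Since B_t ~ N(0, t), P(B_t ≥ 2.71) = 1 − Φ(2.71/√t) = 1 − Φ(2.71/√7.48) = 1 − Φ(0.9909) ≈ 0.16087. Doubling: P(τ_{2.71} ≤ 7.48) ≈ 2 · 0.16087 = 0.32174 ≈ 0.3217.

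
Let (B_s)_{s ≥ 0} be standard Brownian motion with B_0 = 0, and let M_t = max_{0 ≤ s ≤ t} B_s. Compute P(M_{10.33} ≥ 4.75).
P(M_{10.33} ≥ 4.75) = 2·P(B_{10.33} ≥ 4.75) = 2(1 − Φ(4.75/√10.33)) ≈ 0.1394

By the reflection principle for Brownian motion, P(M_t ≥ a) = 2 · P(B_t ≥ a) for a ≥ 0. Since B_t ~ N(0, t), P(B_t ≥ 4.75) = 1 − Φ(4.75/√t) = 1 − Φ(4.75/√10.33) = 1 − Φ(1.4779). So
  P(M_{10.33} ≥ 4.75) = 2(1 − Φ(1.4779)) ≈ 0.1394.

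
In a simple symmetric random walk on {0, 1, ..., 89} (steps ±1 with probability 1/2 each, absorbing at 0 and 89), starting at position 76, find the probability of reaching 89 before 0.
P(hit 89 before 0) = 76/89

Let u_k = P(hit 89 before 0 | start at k). Then u_0 = 0, u_89 = 1, and u_k = u_{k-1}/2 + u_{k+1}/2 for 1 ≤ k ≤ 88. This harmonic recurrence is solved by u_k = k/89, giving u_76 = 76/89.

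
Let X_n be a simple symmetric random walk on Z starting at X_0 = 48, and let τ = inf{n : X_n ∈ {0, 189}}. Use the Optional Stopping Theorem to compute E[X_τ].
E[X_τ] = 48

X_n is a martingale and τ is a bounded-mean stopping time (indeed τ is finite a.s. with bounded expectation since the walk is in a bounded region). By the OST, E[X_τ] = E[X_0] = 48. Equivalently: E[X_τ] = 189 · P(hit 189 first) + 0 · P(hit 0 first) = 189 · (48/189) = 48.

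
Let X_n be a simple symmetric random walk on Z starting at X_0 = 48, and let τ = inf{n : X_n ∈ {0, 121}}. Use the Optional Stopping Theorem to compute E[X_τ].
E[X_τ] = 48

X_n is a martingale and τ is a bounded-mean stopping time (indeed τ is finite a.s. with bounded expectation since the walk is in a bounded region). By the OST, E[X_τ] = E[X_0] = 48. Equivalently: E[X_τ] = 121 · P(hit 121 first) + 0 · P(hit 0 first) = 121 · (48/121) = 48.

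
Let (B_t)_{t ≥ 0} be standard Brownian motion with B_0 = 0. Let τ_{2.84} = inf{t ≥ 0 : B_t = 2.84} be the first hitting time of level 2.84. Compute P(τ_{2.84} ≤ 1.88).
P(τ_{2.84} ≤ 1.88) = 2(1 − Φ(2.84/√1.88)) = 2(1 − Φ(2.0713)) ≈ 0.0383

By the reflection principle for standard BM, P(τ_b ≤ t) = 2 · P(B_t ≥ b). Since B_t ~ N(0, t), P(B_t ≥ 2.84) = 1 − Φ(2.84/√t) = 1 − Φ(2.84/√1.88) = 1 − Φ(2.0713) ≈ 0.01917. Doubling: P(τ_{2.84} ≤ 1.88) ≈ 2 · 0.01917 = 0.03834 ≈ 0.0383.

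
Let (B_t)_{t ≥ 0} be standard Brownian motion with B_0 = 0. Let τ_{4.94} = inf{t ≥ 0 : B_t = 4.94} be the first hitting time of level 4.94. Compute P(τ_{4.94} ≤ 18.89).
P(τ_{4.94} ≤ 18.89) = 2(1 − Φ(4.94/√18.89)) = 2(1 − Φ(1.1366)) ≈ 0.2557

By the reflection principle for standard BM, P(τ_b ≤ t) = 2 · P(B_t ≥ b). Since B_t ~ N(0, t), P(B_t ≥ 4.94) = 1 − Φ(4.94/√t) = 1 − Φ(4.94/√18.89) = 1 − Φ(1.1366) ≈ 0.12785. Doubling: P(τ_{4.94} ≤ 18.89) ≈ 2 · 0.12785 = 0.25570 ≈ 0.2557.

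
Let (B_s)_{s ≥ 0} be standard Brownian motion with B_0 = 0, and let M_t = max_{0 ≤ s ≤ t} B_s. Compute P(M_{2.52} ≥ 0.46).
P(M_{2.52} ≥ 0.46) = 2·P(B_{2.52} ≥ 0.46) = 2(1 − Φ(0.46/√2.52)) ≈ 0.7720

By the reflection principle for Brownian motion, P(M_t ≥ a) = 2 · P(B_t ≥ a) for a ≥ 0. Since B_t ~ N(0, t), P(B_t ≥ 0.46) = 1 − Φ(0.46/√t) = 1 − Φ(0.46/√2.52) = 1 − Φ(0.2898). So
  P(M_{2.52} ≥ 0.46) = 2(1 − Φ(0.2898)) ≈ 0.7720.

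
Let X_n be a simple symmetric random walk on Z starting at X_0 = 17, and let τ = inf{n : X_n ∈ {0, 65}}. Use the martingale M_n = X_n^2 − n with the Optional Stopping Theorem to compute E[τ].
E[τ] = 816

M_n = X_n^2 − n is a martingale (since E[X_{n+1}^2 | F_n] = X_n^2 + 1). By OST (τ has finite mean in a bounded region), E[M_τ] = E[M_0] = X_0^2 − 0 = 17^2 = 289. Also E[M_τ] = E[X_τ^2] − E[τ]. The walk exits at 0 or 65, with P(hit 65 first) = 17/65, so E[X_τ^2] = 65^2 · 17/65 + 0 = 1105. Thus E[τ] = E[X_τ^2] − E[M_τ] = 1105 − 289 = 816 = 17(65 − 17) = 816.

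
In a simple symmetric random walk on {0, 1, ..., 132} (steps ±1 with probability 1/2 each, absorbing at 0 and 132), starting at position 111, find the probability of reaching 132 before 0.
P(hit 132 before 0) = 111/132 = 37/44

Let u_k = P(hit 132 before 0 | start at k). Then u_0 = 0, u_132 = 1, and u_k = u_{k-1}/2 + u_{k+1}/2 for 1 ≤ k ≤ 131. This harmonic recurrence is solved by u_k = k/132, giving u_111 = 111/132 = 37/44.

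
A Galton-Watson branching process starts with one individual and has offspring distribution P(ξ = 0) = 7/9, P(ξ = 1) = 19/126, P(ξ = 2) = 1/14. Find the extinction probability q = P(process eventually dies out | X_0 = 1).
q = 1

Mean offspring μ = 0·7/9 + 1·19/126 + 2·1/14 = 37/126 ≤ 1. For μ ≤ 1 with offspring not concentrated at 1, the Galton-Watson process goes extinct almost surely, so q = 1.
(Algebraic check: The pgf is f(s) = 7/9 + 19/126·s + 1/14·s². The extinction probability q is the smallest fixed point of f in [0, 1]. Setting s = f(s):
  1/14·s² + (19/126 − 1)·s + 7/9 = 0
  1/14·s² − (7/9 + 1/14)·s + 7/9 = 0
which factors as (s − 1)·(1/14·s − 7/9) = 0, giving roots s = 1 and s = (7/9)/(1/14) = 98/9. Since 98/9 ≥ 1, the smallest root in [0, 1] is s = 1.)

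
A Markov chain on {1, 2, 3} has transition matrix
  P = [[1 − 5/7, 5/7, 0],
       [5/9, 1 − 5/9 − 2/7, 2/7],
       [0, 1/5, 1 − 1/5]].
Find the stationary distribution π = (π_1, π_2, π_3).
π = (49/202, 63/202, 45/101)

This is a birth-death chain on three states, which satisfies detailed balance: π_1 · P_{12} = π_2 · P_{21} and π_2 · P_{23} = π_3 · P_{32}.
From π_1 · 5/7 = π_2 · 5/9: π_2/π_1 = (5/7)/(5/9) = 9/7.
From π_2 · 2/7 = π_3 · 1/5: π_3/π_2 = (2/7)/(1/5) = 10/7.
Take π_1 proportional to 1; then unnormalized π = (1, 9/7, 90/49). Normalize by dividing by the sum 202/49:
  π = (49/202, 63/202, 45/101).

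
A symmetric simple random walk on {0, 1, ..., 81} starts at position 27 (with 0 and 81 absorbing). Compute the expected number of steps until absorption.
E[τ | X_0 = 27] = 1458

Let v_k = E[τ | X_0 = k]. Boundary: v_0 = v_81 = 0. Recurrence: v_k = 1 + (v_{k-1} + v_{k+1})/2 for 1 ≤ k ≤ 80. The particular solution to v_k − (v_{k-1} + v_{k+1})/2 = 1 is v_k = −k^2. Adding homogeneous solution A + B k and matching boundaries gives v_k = k (81 − k). Substituting k = 27: v_27 = 27 · 54 = 1458.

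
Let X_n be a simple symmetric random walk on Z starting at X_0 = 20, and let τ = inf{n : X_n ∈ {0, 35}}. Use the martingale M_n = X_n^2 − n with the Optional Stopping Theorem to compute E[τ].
E[τ] = 300

M_n = X_n^2 − n is a martingale (since E[X_{n+1}^2 | F_n] = X_n^2 + 1). By OST (τ has finite mean in a bounded region), E[M_τ] = E[M_0] = X_0^2 − 0 = 20^2 = 400. Also E[M_τ] = E[X_τ^2] − E[τ]. The walk exits at 0 or 35, with P(hit 35 first) = 20/35, so E[X_τ^2] = 35^2 · 20/35 + 0 = 700. Thus E[τ] = E[X_τ^2] − E[M_τ] = 700 − 400 = 300 = 20(35 − 20) = 300.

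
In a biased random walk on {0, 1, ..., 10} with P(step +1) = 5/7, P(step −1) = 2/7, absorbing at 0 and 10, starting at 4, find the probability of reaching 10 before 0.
P(hit 10 before 0) = (1 − (2/5)^4) / (1 − (2/5)^10) = 453125/464981

Let u_k denote P(reach 10 before 0 | start at k). Boundary: u_0 = 0, u_10 = 1. Recurrence: u_k = 5/7·u_{k+1} + 2/7·u_{k-1} for 1 ≤ k ≤ 9. Try u_k = A + B·r^k with r = q/p = (2/7)/(5/7) = 2/5. Substitution satisfies the recurrence; boundary conditions give:
  u_k = (1 − r^k) / (1 − r^N) = (1 − (2/5)^4) / (1 − (2/5)^10) = 453125/464981.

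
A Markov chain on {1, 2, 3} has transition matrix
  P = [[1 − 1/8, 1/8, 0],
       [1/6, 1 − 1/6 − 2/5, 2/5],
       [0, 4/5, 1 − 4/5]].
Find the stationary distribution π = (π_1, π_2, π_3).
π = (8/17, 6/17, 3/17)

This is a birth-death chain on three states, which satisfies detailed balance: π_1 · P_{12} = π_2 · P_{21} and π_2 · P_{23} = π_3 · P_{32}.
From π_1 · 1/8 = π_2 · 1/6: π_2/π_1 = (1/8)/(1/6) = 3/4.
From π_2 · 2/5 = π_3 · 4/5: π_3/π_2 = (2/5)/(4/5) = 1/2.
Take π_1 proportional to 1; then unnormalized π = (1, 3/4, 3/8). Normalize by dividing by the sum 17/8:
  π = (8/17, 6/17, 3/17).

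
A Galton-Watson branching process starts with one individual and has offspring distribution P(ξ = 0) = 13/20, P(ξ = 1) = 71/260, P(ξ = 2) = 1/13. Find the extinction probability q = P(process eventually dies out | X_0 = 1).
q = 1

Mean offspring μ = 0·13/20 + 1·71/260 + 2·1/13 = 111/260 ≤ 1. For μ ≤ 1 with offspring not concentrated at 1, the Galton-Watson process goes extinct almost surely, so q = 1.
(Algebraic check: The pgf is f(s) = 13/20 + 71/260·s + 1/13·s². The extinction probability q is the smallest fixed point of f in [0, 1]. Setting s = f(s):
  1/13·s² + (71/260 − 1)·s + 13/20 = 0
  1/13·s² − (13/20 + 1/13)·s + 13/20 = 0
which factors as (s − 1)·(1/13·s − 13/20) = 0, giving roots s = 1 and s = (13/20)/(1/13) = 169/20. Since 169/20 ≥ 1, the smallest root in [0, 1] is s = 1.)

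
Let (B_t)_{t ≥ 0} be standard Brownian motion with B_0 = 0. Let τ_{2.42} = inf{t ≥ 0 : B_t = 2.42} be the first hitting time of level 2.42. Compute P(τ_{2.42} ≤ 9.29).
P(τ_{2.42} ≤ 9.29) = 2(1 − Φ(2.42/√9.29)) = 2(1 − Φ(0.7940)) ≈ 0.4272

By the reflection principle for standard BM, P(τ_b ≤ t) = 2 · P(B_t ≥ b). Since B_t ~ N(0, t), P(B_t ≥ 2.42) = 1 − Φ(2.42/√t) = 1 − Φ(2.42/√9.29) = 1 − Φ(0.7940) ≈ 0.21360. Doubling: P(τ_{2.42} ≤ 9.29) ≈ 2 · 0.21360 = 0.42720 ≈ 0.4272.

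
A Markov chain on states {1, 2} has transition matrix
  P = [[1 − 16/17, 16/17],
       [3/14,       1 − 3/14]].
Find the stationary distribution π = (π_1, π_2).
π_1 = 51/275, π_2 = 224/275

Solve πP = π with π_1 + π_2 = 1. From πP = π: π_1 · (1 − 16/17) + π_2 · 3/14 = π_1 ⇒ π_2 · 3/14 = π_1 · 16/17 ⇒ π_2/π_1 = (16/17)/(3/14) = 224/51. Together with π_1 + π_2 = 1:
  π_1 = (3/14)/(16/17 + 3/14) = (3/14)/(275/238) = 51/275,
  π_2 = (16/17)/(16/17 + 3/14) = (16/17)/(275/238) = 224/275.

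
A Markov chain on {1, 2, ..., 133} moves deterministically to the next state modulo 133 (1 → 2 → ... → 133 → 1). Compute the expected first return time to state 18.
E[T_18 | X_0 = 18] = 133

The chain cycles deterministically, so starting at state 18 it returns in exactly 133 steps. Equivalently, the stationary distribution is uniform π_j = 1/133 for every state j, so by Kac's formula E[T_18] = 1/π_18 = 133.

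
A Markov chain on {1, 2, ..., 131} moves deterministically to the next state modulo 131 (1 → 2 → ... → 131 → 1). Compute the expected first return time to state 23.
E[T_23 | X_0 = 23] = 131

The chain cycles deterministically, so starting at state 23 it returns in exactly 131 steps. Equivalently, the stationary distribution is uniform π_j = 1/131 for every state j, so by Kac's formula E[T_23] = 1/π_23 = 131.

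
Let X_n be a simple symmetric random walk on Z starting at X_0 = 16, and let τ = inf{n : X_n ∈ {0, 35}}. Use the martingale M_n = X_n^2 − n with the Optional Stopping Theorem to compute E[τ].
E[τ] = 304

M_n = X_n^2 − n is a martingale (since E[X_{n+1}^2 | F_n] = X_n^2 + 1). By OST (τ has finite mean in a bounded region), E[M_τ] = E[M_0] = X_0^2 − 0 = 16^2 = 256. Also E[M_τ] = E[X_τ^2] − E[τ]. The walk exits at 0 or 35, with P(hit 35 first) = 16/35, so E[X_τ^2] = 35^2 · 16/35 + 0 = 560. Thus E[τ] = E[X_τ^2] − E[M_τ] = 560 − 256 = 304 = 16(35 − 16) = 304.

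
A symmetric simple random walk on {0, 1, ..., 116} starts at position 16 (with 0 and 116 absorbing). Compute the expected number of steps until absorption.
E[τ | X_0 = 16] = 1600

Let v_k = E[τ | X_0 = k]. Boundary: v_0 = v_116 = 0. Recurrence: v_k = 1 + (v_{k-1} + v_{k+1})/2 for 1 ≤ k ≤ 115. The particular solution to v_k − (v_{k-1} + v_{k+1})/2 = 1 is v_k = −k^2. Adding homogeneous solution A + B k and matching boundaries gives v_k = k (116 − k). Substituting k = 16: v_16 = 16 · 100 = 1600.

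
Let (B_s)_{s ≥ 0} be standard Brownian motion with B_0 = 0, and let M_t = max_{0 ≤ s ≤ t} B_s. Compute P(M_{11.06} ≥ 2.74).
P(M_{11.06} ≥ 2.74) = 2·P(B_{11.06} ≥ 2.74) = 2(1 − Φ(2.74/√11.06)) ≈ 0.4100

By the reflection principle for Brownian motion, P(M_t ≥ a) = 2 · P(B_t ≥ a) for a ≥ 0. Since B_t ~ N(0, t), P(B_t ≥ 2.74) = 1 − Φ(2.74/√t) = 1 − Φ(2.74/√11.06) = 1 − Φ(0.8239). So
  P(M_{11.06} ≥ 2.74) = 2(1 − Φ(0.8239)) ≈ 0.4100.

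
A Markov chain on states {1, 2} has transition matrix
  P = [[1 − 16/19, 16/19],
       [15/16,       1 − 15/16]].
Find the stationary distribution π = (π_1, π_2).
π_1 = 285/541, π_2 = 256/541

Solve πP = π with π_1 + π_2 = 1. From πP = π: π_1 · (1 − 16/19) + π_2 · 15/16 = π_1 ⇒ π_2 · 15/16 = π_1 · 16/19 ⇒ π_2/π_1 = (16/19)/(15/16) = 256/285. Together with π_1 + π_2 = 1:
  π_1 = (15/16)/(16/19 + 15/16) = (15/16)/(541/304) = 285/541,
  π_2 = (16/19)/(16/19 + 15/16) = (16/19)/(541/304) = 256/541.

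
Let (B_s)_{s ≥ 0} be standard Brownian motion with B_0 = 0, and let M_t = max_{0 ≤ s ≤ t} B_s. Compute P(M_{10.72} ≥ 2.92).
P(M_{10.72} ≥ 2.92) = 2·P(B_{10.72} ≥ 2.92) = 2(1 − Φ(2.92/√10.72)) ≈ 0.3725

By the reflection principle for Brownian motion, P(M_t ≥ a) = 2 · P(B_t ≥ a) for a ≥ 0. Since B_t ~ N(0, t), P(B_t ≥ 2.92) = 1 − Φ(2.92/√t) = 1 − Φ(2.92/√10.72) = 1 − Φ(0.8918). So
  P(M_{10.72} ≥ 2.92) = 2(1 − Φ(0.8918)) ≈ 0.3725.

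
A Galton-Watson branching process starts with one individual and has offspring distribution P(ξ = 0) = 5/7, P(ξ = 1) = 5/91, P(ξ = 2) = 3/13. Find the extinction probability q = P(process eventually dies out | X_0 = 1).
q = 1

Mean offspring μ = 0·5/7 + 1·5/91 + 2·3/13 = 47/91 ≤ 1. For μ ≤ 1 with offspring not concentrated at 1, the Galton-Watson process goes extinct almost surely, so q = 1.
(Algebraic check: The pgf is f(s) = 5/7 + 5/91·s + 3/13·s². The extinction probability q is the smallest fixed point of f in [0, 1]. Setting s = f(s):
  3/13·s² + (5/91 − 1)·s + 5/7 = 0
  3/13·s² − (5/7 + 3/13)·s + 5/7 = 0
which factors as (s − 1)·(3/13·s − 5/7) = 0, giving roots s = 1 and s = (5/7)/(3/13) = 65/21. Since 65/21 ≥ 1, the smallest root in [0, 1] is s = 1.)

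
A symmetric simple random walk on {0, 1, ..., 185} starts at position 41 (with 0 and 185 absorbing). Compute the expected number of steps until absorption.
E[τ | X_0 = 41] = 5904

Let v_k = E[τ | X_0 = k]. Boundary: v_0 = v_185 = 0. Recurrence: v_k = 1 + (v_{k-1} + v_{k+1})/2 for 1 ≤ k ≤ 184. The particular solution to v_k − (v_{k-1} + v_{k+1})/2 = 1 is v_k = −k^2. Adding homogeneous solution A + B k and matching boundaries gives v_k = k (185 − k). Substituting k = 41: v_41 = 41 · 144 = 5904.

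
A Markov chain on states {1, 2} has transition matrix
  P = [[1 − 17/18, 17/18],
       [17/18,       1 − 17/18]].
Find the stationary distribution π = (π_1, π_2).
π_1 = 1/2, π_2 = 1/2

Solve πP = π with π_1 + π_2 = 1. From πP = π: π_1 · (1 − 17/18) + π_2 · 17/18 = π_1 ⇒ π_2 · 17/18 = π_1 · 17/18 ⇒ π_2/π_1 = (17/18)/(17/18) = 1. Together with π_1 + π_2 = 1:
  π_1 = (17/18)/(17/18 + 17/18) = (17/18)/(17/9) = 1/2,
  π_2 = (17/18)/(17/18 + 17/18) = (17/18)/(17/9) = 1/2.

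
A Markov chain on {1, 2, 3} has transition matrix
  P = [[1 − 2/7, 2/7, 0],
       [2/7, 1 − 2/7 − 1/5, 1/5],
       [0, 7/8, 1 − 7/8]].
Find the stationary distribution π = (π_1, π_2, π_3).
π = (35/78, 35/78, 4/39)

This is a birth-death chain on three states, which satisfies detailed balance: π_1 · P_{12} = π_2 · P_{21} and π_2 · P_{23} = π_3 · P_{32}.
From π_1 · 2/7 = π_2 · 2/7: π_2/π_1 = (2/7)/(2/7) = 1.
From π_2 · 1/5 = π_3 · 7/8: π_3/π_2 = (1/5)/(7/8) = 8/35.
Take π_1 proportional to 1; then unnormalized π = (1, 1, 8/35). Normalize by dividing by the sum 78/35:
  π = (35/78, 35/78, 4/39).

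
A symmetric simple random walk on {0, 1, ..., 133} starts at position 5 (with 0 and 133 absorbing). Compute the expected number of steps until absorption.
E[τ | X_0 = 5] = 640

Let v_k = E[τ | X_0 = k]. Boundary: v_0 = v_133 = 0. Recurrence: v_k = 1 + (v_{k-1} + v_{k+1})/2 for 1 ≤ k ≤ 132. The particular solution to v_k − (v_{k-1} + v_{k+1})/2 = 1 is v_k = −k^2. Adding homogeneous solution A + B k and matching boundaries gives v_k = k (133 − k). Substituting k = 5: v_5 = 5 · 128 = 640.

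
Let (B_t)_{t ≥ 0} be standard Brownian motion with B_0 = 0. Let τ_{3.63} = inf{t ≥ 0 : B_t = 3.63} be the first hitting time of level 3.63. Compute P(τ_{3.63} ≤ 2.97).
P(τ_{3.63} ≤ 2.97) = 2(1 − Φ(3.63/√2.97)) = 2(1 − Φ(2.1063)) ≈ 0.0352

By the reflection principle for standard BM, P(τ_b ≤ t) = 2 · P(B_t ≥ b). Since B_t ~ N(0, t), P(B_t ≥ 3.63) = 1 − Φ(3.63/√t) = 1 − Φ(3.63/√2.97) = 1 − Φ(2.1063) ≈ 0.01759. Doubling: P(τ_{3.63} ≤ 2.97) ≈ 2 · 0.01759 = 0.03518 ≈ 0.0352.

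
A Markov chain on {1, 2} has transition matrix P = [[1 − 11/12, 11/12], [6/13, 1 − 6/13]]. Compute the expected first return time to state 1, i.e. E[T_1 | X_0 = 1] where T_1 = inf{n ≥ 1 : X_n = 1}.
E[T_1 | X_0 = 1] = 1/π_1 = 215/72

For an irreducible recurrent Markov chain with stationary distribution π, E[T_i | X_0 = i] = 1/π_i (Kac's formula). Here π_1 = (6/13)/(11/12 + 6/13) = (6/13)/(215/156) = 72/215, so E[T_1 | X_0 = 1] = 1/π_1 = (11/12 + 6/13)/(6/13) = (215/156)/(6/13) = 215/72.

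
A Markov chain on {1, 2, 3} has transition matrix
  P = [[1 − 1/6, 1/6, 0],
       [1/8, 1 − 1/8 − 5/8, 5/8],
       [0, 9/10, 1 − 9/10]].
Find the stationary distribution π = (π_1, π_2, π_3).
π = (27/88, 9/22, 25/88)

This is a birth-death chain on three states, which satisfies detailed balance: π_1 · P_{12} = π_2 · P_{21} and π_2 · P_{23} = π_3 · P_{32}.
From π_1 · 1/6 = π_2 · 1/8: π_2/π_1 = (1/6)/(1/8) = 4/3.
From π_2 · 5/8 = π_3 · 9/10: π_3/π_2 = (5/8)/(9/10) = 25/36.
Take π_1 proportional to 1; then unnormalized π = (1, 4/3, 25/27). Normalize by dividing by the sum 88/27:
  π = (27/88, 9/22, 25/88).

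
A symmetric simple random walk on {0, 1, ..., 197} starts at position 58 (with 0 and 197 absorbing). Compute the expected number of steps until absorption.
E[τ | X_0 = 58] = 8062

Let v_k = E[τ | X_0 = k]. Boundary: v_0 = v_197 = 0. Recurrence: v_k = 1 + (v_{k-1} + v_{k+1})/2 for 1 ≤ k ≤ 196. The particular solution to v_k − (v_{k-1} + v_{k+1})/2 = 1 is v_k = −k^2. Adding homogeneous solution A + B k and matching boundaries gives v_k = k (197 − k). Substituting k = 58: v_58 = 58 · 139 = 8062.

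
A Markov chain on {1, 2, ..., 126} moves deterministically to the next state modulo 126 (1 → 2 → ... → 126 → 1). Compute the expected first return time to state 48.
E[T_48 | X_0 = 48] = 126

The chain cycles deterministically, so starting at state 48 it returns in exactly 126 steps. Equivalently, the stationary distribution is uniform π_j = 1/126 for every state j, so by Kac's formula E[T_48] = 1/π_48 = 126.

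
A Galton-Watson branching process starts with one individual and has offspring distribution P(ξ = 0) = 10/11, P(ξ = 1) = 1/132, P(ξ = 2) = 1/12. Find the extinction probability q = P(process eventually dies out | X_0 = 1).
q = 1

Mean offspring μ = 0·10/11 + 1·1/132 + 2·1/12 = 23/132 ≤ 1. For μ ≤ 1 with offspring not concentrated at 1, the Galton-Watson process goes extinct almost surely, so q = 1.
(Algebraic check: The pgf is f(s) = 10/11 + 1/132·s + 1/12·s². The extinction probability q is the smallest fixed point of f in [0, 1]. Setting s = f(s):
  1/12·s² + (1/132 − 1)·s + 10/11 = 0
  1/12·s² − (10/11 + 1/12)·s + 10/11 = 0
which factors as (s − 1)·(1/12·s − 10/11) = 0, giving roots s = 1 and s = (10/11)/(1/12) = 120/11. Since 120/11 ≥ 1, the smallest root in [0, 1] is s = 1.)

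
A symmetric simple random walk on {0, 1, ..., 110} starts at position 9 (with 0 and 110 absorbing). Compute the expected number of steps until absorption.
E[τ | X_0 = 9] = 909

Let v_k = E[τ | X_0 = k]. Boundary: v_0 = v_110 = 0. Recurrence: v_k = 1 + (v_{k-1} + v_{k+1})/2 for 1 ≤ k ≤ 109. The particular solution to v_k − (v_{k-1} + v_{k+1})/2 = 1 is v_k = −k^2. Adding homogeneous solution A + B k and matching boundaries gives v_k = k (110 − k). Substituting k = 9: v_9 = 9 · 101 = 909.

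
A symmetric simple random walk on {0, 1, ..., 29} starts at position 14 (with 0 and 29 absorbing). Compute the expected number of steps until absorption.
E[τ | X_0 = 14] = 210

Let v_k = E[τ | X_0 = k]. Boundary: v_0 = v_29 = 0. Recurrence: v_k = 1 + (v_{k-1} + v_{k+1})/2 for 1 ≤ k ≤ 28. The particular solution to v_k − (v_{k-1} + v_{k+1})/2 = 1 is v_k = −k^2. Adding homogeneous solution A + B k and matching boundaries gives v_k = k (29 − k). Substituting k = 14: v_14 = 14 · 15 = 210.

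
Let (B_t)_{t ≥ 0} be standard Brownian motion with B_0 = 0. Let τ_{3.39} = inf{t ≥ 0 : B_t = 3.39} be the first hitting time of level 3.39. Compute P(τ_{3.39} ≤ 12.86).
P(τ_{3.39} ≤ 12.86) = 2(1 − Φ(3.39/√12.86)) = 2(1 − Φ(0.9453)) ≈ 0.3445

By the reflection principle for standard BM, P(τ_b ≤ t) = 2 · P(B_t ≥ b). Since B_t ~ N(0, t), P(B_t ≥ 3.39) = 1 − Φ(3.39/√t) = 1 − Φ(3.39/√12.86) = 1 − Φ(0.9453) ≈ 0.17225. Doubling: P(τ_{3.39} ≤ 12.86) ≈ 2 · 0.17225 = 0.34450 ≈ 0.3445.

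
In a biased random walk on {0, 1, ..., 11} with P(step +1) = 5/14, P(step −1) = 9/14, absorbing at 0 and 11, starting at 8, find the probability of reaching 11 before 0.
P(hit 11 before 0) = (1 − (9/5)^8) / (1 − (9/5)^11) = 1333003000/7833057871

Let u_k denote P(reach 11 before 0 | start at k). Boundary: u_0 = 0, u_11 = 1. Recurrence: u_k = 5/14·u_{k+1} + 9/14·u_{k-1} for 1 ≤ k ≤ 10. Try u_k = A + B·r^k with r = q/p = (9/14)/(5/14) = 9/5. Substitution satisfies the recurrence; boundary conditions give:
  u_k = (1 − r^k) / (1 − r^N) = (1 − (9/5)^8) / (1 − (9/5)^11) = 1333003000/7833057871.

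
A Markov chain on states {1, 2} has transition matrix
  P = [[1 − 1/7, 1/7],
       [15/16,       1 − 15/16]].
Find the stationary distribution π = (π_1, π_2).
π_1 = 105/121, π_2 = 16/121

Solve πP = π with π_1 + π_2 = 1. From πP = π: π_1 · (1 − 1/7) + π_2 · 15/16 = π_1 ⇒ π_2 · 15/16 = π_1 · 1/7 ⇒ π_2/π_1 = (1/7)/(15/16) = 16/105. Together with π_1 + π_2 = 1:
  π_1 = (15/16)/(1/7 + 15/16) = (15/16)/(121/112) = 105/121,
  π_2 = (1/7)/(1/7 + 15/16) = (1/7)/(121/112) = 16/121.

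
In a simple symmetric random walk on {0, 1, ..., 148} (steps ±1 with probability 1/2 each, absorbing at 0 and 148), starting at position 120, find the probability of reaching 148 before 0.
P(hit 148 before 0) = 120/148 = 30/37

Let u_k = P(hit 148 before 0 | start at k). Then u_0 = 0, u_148 = 1, and u_k = u_{k-1}/2 + u_{k+1}/2 for 1 ≤ k ≤ 147. This harmonic recurrence is solved by u_k = k/148, giving u_120 = 120/148 = 30/37.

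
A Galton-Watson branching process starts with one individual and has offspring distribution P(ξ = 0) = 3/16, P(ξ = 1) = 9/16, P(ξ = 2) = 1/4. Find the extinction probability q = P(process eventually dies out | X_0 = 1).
q = 3/4

The pgf is f(s) = 3/16 + 9/16·s + 1/4·s². The extinction probability q is the smallest fixed point of f in [0, 1]. Setting s = f(s):
  1/4·s² + (9/16 − 1)·s + 3/16 = 0
  1/4·s² − (3/16 + 1/4)·s + 3/16 = 0
which factors as (s − 1)·(1/4·s − 3/16) = 0, giving roots s = 1 and s = (3/16)/(1/4) = 3/4.
Mean offspring μ = 9/16 + 2·1/4 = 17/16 > 1 (supercritical), so q < 1. The extinction probability is the smaller root: q = (3/16)/(1/4) = 3/4.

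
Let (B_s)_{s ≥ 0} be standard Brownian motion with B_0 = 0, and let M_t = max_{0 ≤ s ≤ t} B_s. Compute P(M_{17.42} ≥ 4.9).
P(M_{17.42} ≥ 4.9) = 2·P(B_{17.42} ≥ 4.9) = 2(1 − Φ(4.9/√17.42)) ≈ 0.2404

By the reflection principle for Brownian motion, P(M_t ≥ a) = 2 · P(B_t ≥ a) for a ≥ 0. Since B_t ~ N(0, t), P(B_t ≥ 4.9) = 1 − Φ(4.9/√t) = 1 − Φ(4.9/√17.42) = 1 − Φ(1.1740). So
  P(M_{17.42} ≥ 4.9) = 2(1 − Φ(1.1740)) ≈ 0.2404.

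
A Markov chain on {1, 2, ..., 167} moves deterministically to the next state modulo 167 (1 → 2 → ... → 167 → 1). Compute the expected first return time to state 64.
E[T_64 | X_0 = 64] = 167

The chain cycles deterministically, so starting at state 64 it returns in exactly 167 steps. Equivalently, the stationary distribution is uniform π_j = 1/167 for every state j, so by Kac's formula E[T_64] = 1/π_64 = 167.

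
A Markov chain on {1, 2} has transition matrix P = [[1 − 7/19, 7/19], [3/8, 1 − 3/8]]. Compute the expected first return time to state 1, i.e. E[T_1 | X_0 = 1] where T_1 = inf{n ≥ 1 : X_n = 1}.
E[T_1 | X_0 = 1] = 1/π_1 = 113/57

For an irreducible recurrent Markov chain with stationary distribution π, E[T_i | X_0 = i] = 1/π_i (Kac's formula). Here π_1 = (3/8)/(7/19 + 3/8) = (3/8)/(113/152) = 57/113, so E[T_1 | X_0 = 1] = 1/π_1 = (7/19 + 3/8)/(3/8) = (113/152)/(3/8) = 113/57.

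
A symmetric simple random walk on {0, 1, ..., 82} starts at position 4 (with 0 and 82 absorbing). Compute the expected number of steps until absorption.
E[τ | X_0 = 4] = 312

Let v_k = E[τ | X_0 = k]. Boundary: v_0 = v_82 = 0. Recurrence: v_k = 1 + (v_{k-1} + v_{k+1})/2 for 1 ≤ k ≤ 81. The particular solution to v_k − (v_{k-1} + v_{k+1})/2 = 1 is v_k = −k^2. Adding homogeneous solution A + B k and matching boundaries gives v_k = k (82 − k). Substituting k = 4: v_4 = 4 · 78 = 312.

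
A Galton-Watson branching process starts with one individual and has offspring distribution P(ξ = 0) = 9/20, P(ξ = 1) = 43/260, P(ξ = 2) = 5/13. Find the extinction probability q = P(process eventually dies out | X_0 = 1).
q = 1

Mean offspring μ = 0·9/20 + 1·43/260 + 2·5/13 = 243/260 ≤ 1. For μ ≤ 1 with offspring not concentrated at 1, the Galton-Watson process goes extinct almost surely, so q = 1.
(Algebraic check: The pgf is f(s) = 9/20 + 43/260·s + 5/13·s². The extinction probability q is the smallest fixed point of f in [0, 1]. Setting s = f(s):
  5/13·s² + (43/260 − 1)·s + 9/20 = 0
  5/13·s² − (9/20 + 5/13)·s + 9/20 = 0
which factors as (s − 1)·(5/13·s − 9/20) = 0, giving roots s = 1 and s = (9/20)/(5/13) = 117/100. Since 117/100 ≥ 1, the smallest root in [0, 1] is s = 1.)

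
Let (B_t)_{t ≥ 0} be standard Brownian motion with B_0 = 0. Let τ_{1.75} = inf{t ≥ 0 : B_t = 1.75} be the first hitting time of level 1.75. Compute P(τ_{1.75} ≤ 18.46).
P(τ_{1.75} ≤ 18.46) = 2(1 − Φ(1.75/√18.46)) = 2(1 − Φ(0.4073)) ≈ 0.6838

By the reflection principle for standard BM, P(τ_b ≤ t) = 2 · P(B_t ≥ b). Since B_t ~ N(0, t), P(B_t ≥ 1.75) = 1 − Φ(1.75/√t) = 1 − Φ(1.75/√18.46) = 1 − Φ(0.4073) ≈ 0.34189. Doubling: P(τ_{1.75} ≤ 18.46) ≈ 2 · 0.34189 = 0.68378 ≈ 0.6838.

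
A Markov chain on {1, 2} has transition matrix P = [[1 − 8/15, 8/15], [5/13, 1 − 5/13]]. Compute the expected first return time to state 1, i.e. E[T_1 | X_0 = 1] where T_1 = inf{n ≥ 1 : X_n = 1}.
E[T_1 | X_0 = 1] = 1/π_1 = 179/75

For an irreducible recurrent Markov chain with stationary distribution π, E[T_i | X_0 = i] = 1/π_i (Kac's formula). Here π_1 = (5/13)/(8/15 + 5/13) = (5/13)/(179/195) = 75/179, so E[T_1 | X_0 = 1] = 1/π_1 = (8/15 + 5/13)/(5/13) = (179/195)/(5/13) = 179/75.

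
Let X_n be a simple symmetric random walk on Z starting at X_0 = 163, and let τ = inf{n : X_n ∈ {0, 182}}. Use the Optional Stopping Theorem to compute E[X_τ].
E[X_τ] = 163

X_n is a martingale and τ is a bounded-mean stopping time (indeed τ is finite a.s. with bounded expectation since the walk is in a bounded region). By the OST, E[X_τ] = E[X_0] = 163. Equivalently: E[X_τ] = 182 · P(hit 182 first) + 0 · P(hit 0 first) = 182 · (163/182) = 163.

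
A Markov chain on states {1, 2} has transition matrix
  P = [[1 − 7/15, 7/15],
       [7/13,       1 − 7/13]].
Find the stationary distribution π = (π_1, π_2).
π_1 = 15/28, π_2 = 13/28

Solve πP = π with π_1 + π_2 = 1. From πP = π: π_1 · (1 − 7/15) + π_2 · 7/13 = π_1 ⇒ π_2 · 7/13 = π_1 · 7/15 ⇒ π_2/π_1 = (7/15)/(7/13) = 13/15. Together with π_1 + π_2 = 1:
  π_1 = (7/13)/(7/15 + 7/13) = (7/13)/(196/195) = 15/28,
  π_2 = (7/15)/(7/15 + 7/13) = (7/15)/(196/195) = 13/28.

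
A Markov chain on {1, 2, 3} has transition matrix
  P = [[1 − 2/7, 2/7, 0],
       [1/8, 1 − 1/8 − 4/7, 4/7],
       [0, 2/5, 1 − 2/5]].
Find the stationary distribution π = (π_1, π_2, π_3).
π = (49/321, 112/321, 160/321)

This is a birth-death chain on three states, which satisfies detailed balance: π_1 · P_{12} = π_2 · P_{21} and π_2 · P_{23} = π_3 · P_{32}.
From π_1 · 2/7 = π_2 · 1/8: π_2/π_1 = (2/7)/(1/8) = 16/7.
From π_2 · 4/7 = π_3 · 2/5: π_3/π_2 = (4/7)/(2/5) = 10/7.
Take π_1 proportional to 1; then unnormalized π = (1, 16/7, 160/49). Normalize by dividing by the sum 321/49:
  π = (49/321, 112/321, 160/321).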